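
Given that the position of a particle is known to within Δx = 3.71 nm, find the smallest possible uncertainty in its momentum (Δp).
1.421 × 10^-26 kg·m/s

Using the Heisenberg uncertainty principle:
ΔxΔp ≥ ℏ/2

The minimum uncertainty in momentum is:
Δp_min = ℏ/(2Δx)
Δp_min = (1.055e-34 J·s) / (2 × 3.710e-09 m)
Δp_min = 1.421e-26 kg·m/s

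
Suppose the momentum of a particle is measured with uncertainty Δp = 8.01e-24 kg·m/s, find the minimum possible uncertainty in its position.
6.583 pm

Using the Heisenberg uncertainty principle:
ΔxΔp ≥ ℏ/2

The minimum uncertainty in position is:
Δx_min = ℏ/(2Δp)
Δx_min = (1.055e-34 J·s) / (2 × 8.010e-24 kg·m/s)
Δx_min = 6.583e-12 m = 6.583 pm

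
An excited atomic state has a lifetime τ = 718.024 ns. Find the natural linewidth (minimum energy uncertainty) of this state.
458.350 peV

Using the energy-time uncertainty principle:
ΔEΔt ≥ ℏ/2

The lifetime τ represents the time uncertainty Δt.
The natural linewidth (minimum energy uncertainty) is:

ΔE = ℏ/(2τ)
ΔE = (1.055e-34 J·s) / (2 × 7.180e-07 s)
ΔE = 7.344e-29 J = 458.350 peV

This natural linewidth limits the precision of spectroscopic measurements.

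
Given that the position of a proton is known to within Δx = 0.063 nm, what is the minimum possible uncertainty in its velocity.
500.389 m/s

Using the Heisenberg uncertainty principle and Δp = mΔv:
ΔxΔp ≥ ℏ/2
Δx(mΔv) ≥ ℏ/2

The minimum uncertainty in velocity is:
Δv_min = ℏ/(2mΔx)
Δv_min = (1.055e-34 J·s) / (2 × 1.673e-27 kg × 6.300e-11 m)
Δv_min = 5.004e+02 m/s = 500.389 m/s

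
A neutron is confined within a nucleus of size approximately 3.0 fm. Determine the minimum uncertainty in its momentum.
1.758 × 10^-20 kg·m/s

Using the Heisenberg uncertainty principle:
ΔxΔp ≥ ℏ/2

With Δx ≈ L = 3.000e-15 m (the confinement size):
Δp_min = ℏ/(2Δx)
Δp_min = (1.055e-34 J·s) / (2 × 3.000e-15 m)
Δp_min = 1.758e-20 kg·m/s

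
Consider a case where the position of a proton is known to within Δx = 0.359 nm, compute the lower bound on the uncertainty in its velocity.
87.812 m/s

Using the Heisenberg uncertainty principle and Δp = mΔv:
ΔxΔp ≥ ℏ/2
Δx(mΔv) ≥ ℏ/2

The minimum uncertainty in velocity is:
Δv_min = ℏ/(2mΔx)
Δv_min = (1.055e-34 J·s) / (2 × 1.673e-27 kg × 3.590e-10 m)
Δv_min = 8.781e+01 m/s = 87.812 m/s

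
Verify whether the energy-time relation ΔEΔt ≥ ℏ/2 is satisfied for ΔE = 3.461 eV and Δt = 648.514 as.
Yes, it satisfies the uncertainty relation.

Calculate the product ΔEΔt:
ΔE = 3.461 eV = 5.545e-19 J
ΔEΔt = (5.545e-19 J) × (6.485e-16 s)
ΔEΔt = 3.596e-34 J·s

Compare to the minimum allowed value ℏ/2:
ℏ/2 = 5.273e-35 J·s

Since ΔEΔt = 3.596e-34 J·s ≥ 5.273e-35 J·s = ℏ/2,
this satisfies the uncertainty relation.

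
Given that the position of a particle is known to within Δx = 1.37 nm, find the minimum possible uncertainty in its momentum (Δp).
3.849 × 10^-26 kg·m/s

Using the Heisenberg uncertainty principle:
ΔxΔp ≥ ℏ/2

The minimum uncertainty in momentum is:
Δp_min = ℏ/(2Δx)
Δp_min = (1.055e-34 J·s) / (2 × 1.370e-09 m)
Δp_min = 3.849e-26 kg·m/s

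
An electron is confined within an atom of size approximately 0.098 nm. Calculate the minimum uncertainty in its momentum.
5.380 × 10^-25 kg·m/s

Using the Heisenberg uncertainty principle:
ΔxΔp ≥ ℏ/2

With Δx ≈ L = 9.800e-11 m (the confinement size):
Δp_min = ℏ/(2Δx)
Δp_min = (1.055e-34 J·s) / (2 × 9.800e-11 m)
Δp_min = 5.380e-25 kg·m/s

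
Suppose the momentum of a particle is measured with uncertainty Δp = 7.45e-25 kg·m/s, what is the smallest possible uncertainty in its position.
70.777 pm

Using the Heisenberg uncertainty principle:
ΔxΔp ≥ ℏ/2

The minimum uncertainty in position is:
Δx_min = ℏ/(2Δp)
Δx_min = (1.055e-34 J·s) / (2 × 7.450e-25 kg·m/s)
Δx_min = 7.078e-11 m = 70.777 pm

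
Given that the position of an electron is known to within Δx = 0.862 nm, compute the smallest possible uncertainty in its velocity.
67.151 km/s

Using the Heisenberg uncertainty principle and Δp = mΔv:
ΔxΔp ≥ ℏ/2
Δx(mΔv) ≥ ℏ/2

The minimum uncertainty in velocity is:
Δv_min = ℏ/(2mΔx)
Δv_min = (1.055e-34 J·s) / (2 × 9.109e-31 kg × 8.620e-10 m)
Δv_min = 6.715e+04 m/s = 67.151 km/s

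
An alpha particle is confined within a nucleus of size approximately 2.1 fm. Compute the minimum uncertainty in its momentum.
2.511 × 10^-20 kg·m/s

Using the Heisenberg uncertainty principle:
ΔxΔp ≥ ℏ/2

With Δx ≈ L = 2.100e-15 m (the confinement size):
Δp_min = ℏ/(2Δx)
Δp_min = (1.055e-34 J·s) / (2 × 2.100e-15 m)
Δp_min = 2.511e-20 kg·m/s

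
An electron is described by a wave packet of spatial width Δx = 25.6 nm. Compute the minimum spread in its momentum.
2.060 × 10^-27 kg·m/s

For a wave packet, the spatial width Δx and momentum spread Δp are related by the uncertainty principle:
ΔxΔp ≥ ℏ/2

The minimum momentum spread is:
Δp_min = ℏ/(2Δx)
Δp_min = (1.055e-34 J·s) / (2 × 2.560e-08 m)
Δp_min = 2.060e-27 kg·m/s

A wave packet cannot have both a well-defined position and well-defined momentum.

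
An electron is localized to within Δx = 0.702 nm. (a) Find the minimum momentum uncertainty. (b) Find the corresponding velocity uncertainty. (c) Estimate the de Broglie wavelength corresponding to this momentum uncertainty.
(a) Δp_min = 7.511 × 10^-26 kg·m/s
(b) Δv_min = 82.456 km/s
(c) λ_dB = 8.822 nm

Step-by-step:

(a) From the uncertainty principle:
Δp_min = ℏ/(2Δx) = (1.055e-34 J·s)/(2 × 7.020e-10 m) = 7.511e-26 kg·m/s

(b) The velocity uncertainty:
Δv = Δp/m = (7.511e-26 kg·m/s)/(9.109e-31 kg) = 8.246e+04 m/s = 82.456 km/s

(c) The de Broglie wavelength for this momentum:
λ = h/p = (6.626e-34 J·s)/(7.511e-26 kg·m/s) = 8.822e-09 m = 8.822 nm

Note: The de Broglie wavelength is comparable to the localization size, as expected from wave-particle duality.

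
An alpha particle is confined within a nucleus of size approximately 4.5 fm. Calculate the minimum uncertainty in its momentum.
1.172 × 10^-20 kg·m/s

Using the Heisenberg uncertainty principle:
ΔxΔp ≥ ℏ/2

With Δx ≈ L = 4.500e-15 m (the confinement size):
Δp_min = ℏ/(2Δx)
Δp_min = (1.055e-34 J·s) / (2 × 4.500e-15 m)
Δp_min = 1.172e-20 kg·m/s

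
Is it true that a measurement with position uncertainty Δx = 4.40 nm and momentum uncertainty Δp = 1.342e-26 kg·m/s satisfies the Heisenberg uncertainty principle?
Yes, it satisfies the uncertainty principle.

Calculate the product ΔxΔp:
ΔxΔp = (4.400e-09 m) × (1.342e-26 kg·m/s)
ΔxΔp = 5.905e-35 J·s

Compare to the minimum allowed value ℏ/2:
ℏ/2 = 5.273e-35 J·s

Since ΔxΔp = 5.905e-35 J·s ≥ 5.273e-35 J·s = ℏ/2,
the measurement satisfies the uncertainty principle.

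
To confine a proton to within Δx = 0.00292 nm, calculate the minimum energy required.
608.399 meV

Localizing a particle requires giving it sufficient momentum uncertainty:

1. From uncertainty principle: Δp ≥ ℏ/(2Δx)
   Δp_min = (1.055e-34 J·s) / (2 × 2.920e-12 m)
   Δp_min = 1.806e-23 kg·m/s

2. This momentum uncertainty corresponds to kinetic energy:
   KE ≈ (Δp)²/(2m) = (1.806e-23)²/(2 × 1.673e-27 kg)
   KE = 9.748e-20 J = 608.399 meV

Tighter localization requires more energy.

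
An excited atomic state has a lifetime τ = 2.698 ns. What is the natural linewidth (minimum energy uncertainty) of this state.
121.981 neV

Using the energy-time uncertainty principle:
ΔEΔt ≥ ℏ/2

The lifetime τ represents the time uncertainty Δt.
The natural linewidth (minimum energy uncertainty) is:

ΔE = ℏ/(2τ)
ΔE = (1.055e-34 J·s) / (2 × 2.698e-09 s)
ΔE = 1.954e-26 J = 121.981 neV

This natural linewidth limits the precision of spectroscopic measurements.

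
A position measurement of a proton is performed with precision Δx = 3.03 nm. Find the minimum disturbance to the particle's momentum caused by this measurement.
1.740 × 10^-26 kg·m/s

The uncertainty principle implies that measuring position disturbs momentum:
ΔxΔp ≥ ℏ/2

When we measure position with precision Δx, we necessarily introduce a momentum uncertainty:
Δp ≥ ℏ/(2Δx)
Δp_min = (1.055e-34 J·s) / (2 × 3.030e-09 m)
Δp_min = 1.740e-26 kg·m/s

The more precisely we measure position, the greater the momentum disturbance.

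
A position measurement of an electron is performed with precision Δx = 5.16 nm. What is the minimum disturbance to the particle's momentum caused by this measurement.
1.022 × 10^-26 kg·m/s

The uncertainty principle implies that measuring position disturbs momentum:
ΔxΔp ≥ ℏ/2

When we measure position with precision Δx, we necessarily introduce a momentum uncertainty:
Δp ≥ ℏ/(2Δx)
Δp_min = (1.055e-34 J·s) / (2 × 5.160e-09 m)
Δp_min = 1.022e-26 kg·m/s

The more precisely we measure position, the greater the momentum disturbance.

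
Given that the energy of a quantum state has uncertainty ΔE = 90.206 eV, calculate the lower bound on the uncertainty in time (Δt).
3.648 as

Using the energy-time uncertainty principle:
ΔEΔt ≥ ℏ/2

The minimum uncertainty in time is:
Δt_min = ℏ/(2ΔE)
Δt_min = (1.055e-34 J·s) / (2 × 1.445e-17 J)
Δt_min = 3.648e-18 s = 3.648 as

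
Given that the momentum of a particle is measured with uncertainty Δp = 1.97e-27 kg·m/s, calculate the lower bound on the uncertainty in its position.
26.766 nm

Using the Heisenberg uncertainty principle:
ΔxΔp ≥ ℏ/2

The minimum uncertainty in position is:
Δx_min = ℏ/(2Δp)
Δx_min = (1.055e-34 J·s) / (2 × 1.970e-27 kg·m/s)
Δx_min = 2.677e-08 m = 26.766 nm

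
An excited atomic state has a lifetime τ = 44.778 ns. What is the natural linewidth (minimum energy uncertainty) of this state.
7.350 neV

Using the energy-time uncertainty principle:
ΔEΔt ≥ ℏ/2

The lifetime τ represents the time uncertainty Δt.
The natural linewidth (minimum energy uncertainty) is:

ΔE = ℏ/(2τ)
ΔE = (1.055e-34 J·s) / (2 × 4.478e-08 s)
ΔE = 1.178e-27 J = 7.350 neV

This natural linewidth limits the precision of spectroscopic measurements.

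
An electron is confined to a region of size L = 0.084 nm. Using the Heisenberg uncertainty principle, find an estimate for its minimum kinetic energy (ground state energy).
1.350 eV

Using the uncertainty principle to estimate ground state energy:

1. The position uncertainty is approximately the confinement size:
   Δx ≈ L = 8.400e-11 m

2. From ΔxΔp ≥ ℏ/2, the minimum momentum uncertainty is:
   Δp ≈ ℏ/(2L) = 6.277e-25 kg·m/s

3. The kinetic energy is approximately:
   KE ≈ (Δp)²/(2m) = (6.277e-25)²/(2 × 9.109e-31 kg)
   KE ≈ 2.163e-19 J = 1.350 eV

This is an order-of-magnitude estimate of the ground state energy.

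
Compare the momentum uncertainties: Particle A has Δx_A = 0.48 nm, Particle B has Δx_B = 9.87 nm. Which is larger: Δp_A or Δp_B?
Particle A has the larger minimum momentum uncertainty, by a factor of 20.56.

For each particle, the minimum momentum uncertainty is Δp_min = ℏ/(2Δx):

Particle A: Δp_A = ℏ/(2×4.800e-10 m) = 1.099e-25 kg·m/s
Particle B: Δp_B = ℏ/(2×9.870e-09 m) = 5.342e-27 kg·m/s

Ratio: Δp_A/Δp_B = 20.56

Since Δp_min ∝ 1/Δx, the particle with smaller position uncertainty (A) has larger momentum uncertainty.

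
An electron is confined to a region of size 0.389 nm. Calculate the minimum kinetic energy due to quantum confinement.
62.945 meV

Using the uncertainty principle:

1. Position uncertainty: Δx ≈ 3.890e-10 m
2. Minimum momentum uncertainty: Δp = ℏ/(2Δx) = 1.355e-25 kg·m/s
3. Minimum kinetic energy:
   KE = (Δp)²/(2m) = (1.355e-25)²/(2 × 9.109e-31 kg)
   KE = 1.008e-20 J = 62.945 meV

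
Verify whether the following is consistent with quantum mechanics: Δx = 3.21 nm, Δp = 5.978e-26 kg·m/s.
Yes, it satisfies the uncertainty principle.

Calculate the product ΔxΔp:
ΔxΔp = (3.210e-09 m) × (5.978e-26 kg·m/s)
ΔxΔp = 1.919e-34 J·s

Compare to the minimum allowed value ℏ/2:
ℏ/2 = 5.273e-35 J·s

Since ΔxΔp = 1.919e-34 J·s ≥ 5.273e-35 J·s = ℏ/2,
the measurement satisfies the uncertainty principle.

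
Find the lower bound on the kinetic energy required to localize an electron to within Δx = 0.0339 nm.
8.288 eV

Localizing a particle requires giving it sufficient momentum uncertainty:

1. From uncertainty principle: Δp ≥ ℏ/(2Δx)
   Δp_min = (1.055e-34 J·s) / (2 × 3.390e-11 m)
   Δp_min = 1.555e-24 kg·m/s

2. This momentum uncertainty corresponds to kinetic energy:
   KE ≈ (Δp)²/(2m) = (1.555e-24)²/(2 × 9.109e-31 kg)
   KE = 1.328e-18 J = 8.288 eV

Tighter localization requires more energy.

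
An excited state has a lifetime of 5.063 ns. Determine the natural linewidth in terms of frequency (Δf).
15.717 MHz

Using the energy-time uncertainty principle and E = hf:
ΔEΔt ≥ ℏ/2
hΔf·Δt ≥ ℏ/2

The minimum frequency uncertainty is:
Δf = ℏ/(2hτ) = 1/(4πτ)
Δf = 1/(4π × 5.063e-09 s)
Δf = 1.572e+07 Hz = 15.717 MHz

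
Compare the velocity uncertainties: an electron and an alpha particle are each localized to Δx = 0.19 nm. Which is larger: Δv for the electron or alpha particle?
The electron has the larger minimum velocity uncertainty, by a ratio of 7294.3.

For both particles, Δp_min = ℏ/(2Δx) = 2.775e-25 kg·m/s (same for both).

The velocity uncertainty is Δv = Δp/m:
- electron: Δv = 2.775e-25 / 9.109e-31 = 3.047e+05 m/s = 304.652 km/s
- alpha particle: Δv = 2.775e-25 / 6.645e-27 = 4.177e+01 m/s = 41.766 m/s

Ratio: 3.047e+05 / 4.177e+01 = 7294.3

The lighter particle has larger velocity uncertainty because Δv ∝ 1/m.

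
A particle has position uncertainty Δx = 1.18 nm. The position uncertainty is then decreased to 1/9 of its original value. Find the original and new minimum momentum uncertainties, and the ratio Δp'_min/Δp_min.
Original Δp_min = 4.469 × 10^-26 kg·m/s; new Δp'_min = 4.022 × 10^-25 kg·m/s; ratio Δp'_min/Δp_min = 9.

From the uncertainty principle ΔxΔp ≥ ℏ/2, the minimum momentum uncertainty is Δp_min = ℏ/(2Δx).

Original (Δx = 1.18 nm = 1.180e-09 m):
Δp_min = (1.055e-34 J·s)/(2 × 1.180e-09 m) = 4.469e-26 kg·m/s

When Δx → (1/9)Δx:
Δp'_min = ℏ/(2 × (1/9)Δx) = 9 × ℏ/(2Δx) = 9 × Δp_min
Δp'_min = 9 × 4.469e-26 kg·m/s = 4.022e-25 kg·m/s

Since Δp_min ∝ 1/Δx, when Δx is decreased to 1/9 of its original value, Δp_min increases to 9 times its original value.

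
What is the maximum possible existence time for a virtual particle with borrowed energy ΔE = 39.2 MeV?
8.396 ys

Using the energy-time uncertainty principle:
ΔEΔt ≥ ℏ/2

For a virtual particle borrowing energy ΔE, the maximum lifetime is:
Δt_max = ℏ/(2ΔE)

Converting energy:
ΔE = 39.2 MeV = 6.281e-12 J

Δt_max = (1.055e-34 J·s) / (2 × 6.281e-12 J)
Δt_max = 8.396e-24 s = 8.396 ys

Virtual particles with higher borrowed energy exist for shorter times.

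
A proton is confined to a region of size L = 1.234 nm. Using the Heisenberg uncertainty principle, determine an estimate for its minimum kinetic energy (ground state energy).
3.407 μeV

Using the uncertainty principle to estimate ground state energy:

1. The position uncertainty is approximately the confinement size:
   Δx ≈ L = 1.234e-09 m

2. From ΔxΔp ≥ ℏ/2, the minimum momentum uncertainty is:
   Δp ≈ ℏ/(2L) = 4.273e-26 kg·m/s

3. The kinetic energy is approximately:
   KE ≈ (Δp)²/(2m) = (4.273e-26)²/(2 × 1.673e-27 kg)
   KE ≈ 5.458e-25 J = 3.407 μeV

This is an order-of-magnitude estimate of the ground state energy.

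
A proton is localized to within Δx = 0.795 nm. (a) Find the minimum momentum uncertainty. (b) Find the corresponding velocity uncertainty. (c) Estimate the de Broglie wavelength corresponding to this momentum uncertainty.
(a) Δp_min = 6.633 × 10^-26 kg·m/s
(b) Δv_min = 39.653 m/s
(c) λ_dB = 9.990 nm

Step-by-step:

(a) From the uncertainty principle:
Δp_min = ℏ/(2Δx) = (1.055e-34 J·s)/(2 × 7.950e-10 m) = 6.633e-26 kg·m/s

(b) The velocity uncertainty:
Δv = Δp/m = (6.633e-26 kg·m/s)/(1.673e-27 kg) = 3.965e+01 m/s = 39.653 m/s

(c) The de Broglie wavelength for this momentum:
λ = h/p = (6.626e-34 J·s)/(6.633e-26 kg·m/s) = 9.990e-09 m = 9.990 nm

Note: The de Broglie wavelength is comparable to the localization size, as expected from wave-particle duality.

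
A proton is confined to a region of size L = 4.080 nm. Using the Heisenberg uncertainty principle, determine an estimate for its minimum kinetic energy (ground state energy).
311.626 neV

Using the uncertainty principle to estimate ground state energy:

1. The position uncertainty is approximately the confinement size:
   Δx ≈ L = 4.080e-09 m

2. From ΔxΔp ≥ ℏ/2, the minimum momentum uncertainty is:
   Δp ≈ ℏ/(2L) = 1.292e-26 kg·m/s

3. The kinetic energy is approximately:
   KE ≈ (Δp)²/(2m) = (1.292e-26)²/(2 × 1.673e-27 kg)
   KE ≈ 4.993e-26 J = 311.626 neV

This is an order-of-magnitude estimate of the ground state energy.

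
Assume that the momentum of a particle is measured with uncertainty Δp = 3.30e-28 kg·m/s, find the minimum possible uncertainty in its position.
159.784 nm

Using the Heisenberg uncertainty principle:
ΔxΔp ≥ ℏ/2

The minimum uncertainty in position is:
Δx_min = ℏ/(2Δp)
Δx_min = (1.055e-34 J·s) / (2 × 3.300e-28 kg·m/s)
Δx_min = 1.598e-07 m = 159.784 nm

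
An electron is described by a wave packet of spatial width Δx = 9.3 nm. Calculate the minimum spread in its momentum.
5.670 × 10^-27 kg·m/s

For a wave packet, the spatial width Δx and momentum spread Δp are related by the uncertainty principle:
ΔxΔp ≥ ℏ/2

The minimum momentum spread is:
Δp_min = ℏ/(2Δx)
Δp_min = (1.055e-34 J·s) / (2 × 9.300e-09 m)
Δp_min = 5.670e-27 kg·m/s

A wave packet cannot have both a well-defined position and well-defined momentum.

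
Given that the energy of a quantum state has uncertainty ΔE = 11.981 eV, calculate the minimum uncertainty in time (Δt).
27.469 as

Using the energy-time uncertainty principle:
ΔEΔt ≥ ℏ/2

The minimum uncertainty in time is:
Δt_min = ℏ/(2ΔE)
Δt_min = (1.055e-34 J·s) / (2 × 1.920e-18 J)
Δt_min = 2.747e-17 s = 27.469 as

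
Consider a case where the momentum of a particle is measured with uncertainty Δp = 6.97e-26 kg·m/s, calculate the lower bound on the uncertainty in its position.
756.508 pm

Using the Heisenberg uncertainty principle:
ΔxΔp ≥ ℏ/2

The minimum uncertainty in position is:
Δx_min = ℏ/(2Δp)
Δx_min = (1.055e-34 J·s) / (2 × 6.970e-26 kg·m/s)
Δx_min = 7.565e-10 m = 756.508 pm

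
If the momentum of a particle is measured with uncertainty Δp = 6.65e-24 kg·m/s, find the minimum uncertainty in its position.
7.929 pm

Using the Heisenberg uncertainty principle:
ΔxΔp ≥ ℏ/2

The minimum uncertainty in position is:
Δx_min = ℏ/(2Δp)
Δx_min = (1.055e-34 J·s) / (2 × 6.650e-24 kg·m/s)
Δx_min = 7.929e-12 m = 7.929 pm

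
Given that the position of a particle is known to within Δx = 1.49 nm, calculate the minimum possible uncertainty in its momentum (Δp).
3.539 × 10^-26 kg·m/s

Using the Heisenberg uncertainty principle:
ΔxΔp ≥ ℏ/2

The minimum uncertainty in momentum is:
Δp_min = ℏ/(2Δx)
Δp_min = (1.055e-34 J·s) / (2 × 1.490e-09 m)
Δp_min = 3.539e-26 kg·m/s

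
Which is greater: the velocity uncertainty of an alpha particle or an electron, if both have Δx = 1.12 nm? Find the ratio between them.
The electron has the larger minimum velocity uncertainty, by a ratio of 7294.3.

For both particles, Δp_min = ℏ/(2Δx) = 4.708e-26 kg·m/s (same for both).

The velocity uncertainty is Δv = Δp/m:
- alpha particle: Δv = 4.708e-26 / 6.645e-27 = 7.085e+00 m/s = 7.085 m/s
- electron: Δv = 4.708e-26 / 9.109e-31 = 5.168e+04 m/s = 51.682 km/s

Ratio: 5.168e+04 / 7.085e+00 = 7294.3

The lighter particle has larger velocity uncertainty because Δv ∝ 1/m.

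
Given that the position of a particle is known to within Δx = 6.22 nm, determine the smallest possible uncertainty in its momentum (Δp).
8.477 × 10^-27 kg·m/s

Using the Heisenberg uncertainty principle:
ΔxΔp ≥ ℏ/2

The minimum uncertainty in momentum is:
Δp_min = ℏ/(2Δx)
Δp_min = (1.055e-34 J·s) / (2 × 6.220e-09 m)
Δp_min = 8.477e-27 kg·m/s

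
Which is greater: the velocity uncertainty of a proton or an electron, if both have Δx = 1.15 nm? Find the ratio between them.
The electron has the larger minimum velocity uncertainty, by a ratio of 1836.2.

For both particles, Δp_min = ℏ/(2Δx) = 4.585e-26 kg·m/s (same for both).

The velocity uncertainty is Δv = Δp/m:
- proton: Δv = 4.585e-26 / 1.673e-27 = 2.741e+01 m/s = 27.413 m/s
- electron: Δv = 4.585e-26 / 9.109e-31 = 5.033e+04 m/s = 50.334 km/s

Ratio: 5.033e+04 / 2.741e+01 = 1836.2

The lighter particle has larger velocity uncertainty because Δv ∝ 1/m.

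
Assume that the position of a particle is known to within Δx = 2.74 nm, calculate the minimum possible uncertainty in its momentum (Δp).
1.924 × 10^-26 kg·m/s

Using the Heisenberg uncertainty principle:
ΔxΔp ≥ ℏ/2

The minimum uncertainty in momentum is:
Δp_min = ℏ/(2Δx)
Δp_min = (1.055e-34 J·s) / (2 × 2.740e-09 m)
Δp_min = 1.924e-26 kg·m/s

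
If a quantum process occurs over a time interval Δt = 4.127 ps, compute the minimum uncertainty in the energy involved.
79.745 μeV

Using the energy-time uncertainty principle:
ΔEΔt ≥ ℏ/2

The minimum uncertainty in energy is:
ΔE_min = ℏ/(2Δt)
ΔE_min = (1.055e-34 J·s) / (2 × 4.127e-12 s)
ΔE_min = 1.278e-23 J = 79.745 μeV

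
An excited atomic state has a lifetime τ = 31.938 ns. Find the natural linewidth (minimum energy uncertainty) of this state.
10.305 neV

Using the energy-time uncertainty principle:
ΔEΔt ≥ ℏ/2

The lifetime τ represents the time uncertainty Δt.
The natural linewidth (minimum energy uncertainty) is:

ΔE = ℏ/(2τ)
ΔE = (1.055e-34 J·s) / (2 × 3.194e-08 s)
ΔE = 1.651e-27 J = 10.305 neV

This natural linewidth limits the precision of spectroscopic measurements.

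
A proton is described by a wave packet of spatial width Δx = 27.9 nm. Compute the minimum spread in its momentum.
1.890 × 10^-27 kg·m/s

For a wave packet, the spatial width Δx and momentum spread Δp are related by the uncertainty principle:
ΔxΔp ≥ ℏ/2

The minimum momentum spread is:
Δp_min = ℏ/(2Δx)
Δp_min = (1.055e-34 J·s) / (2 × 2.790e-08 m)
Δp_min = 1.890e-27 kg·m/s

A wave packet cannot have both a well-defined position and well-defined momentum.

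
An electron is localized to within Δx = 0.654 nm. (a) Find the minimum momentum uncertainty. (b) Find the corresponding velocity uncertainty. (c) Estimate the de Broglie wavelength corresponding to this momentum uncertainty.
(a) Δp_min = 8.062 × 10^-26 kg·m/s
(b) Δv_min = 88.507 km/s
(c) λ_dB = 8.218 nm

Step-by-step:

(a) From the uncertainty principle:
Δp_min = ℏ/(2Δx) = (1.055e-34 J·s)/(2 × 6.540e-10 m) = 8.062e-26 kg·m/s

(b) The velocity uncertainty:
Δv = Δp/m = (8.062e-26 kg·m/s)/(9.109e-31 kg) = 8.851e+04 m/s = 88.507 km/s

(c) The de Broglie wavelength for this momentum:
λ = h/p = (6.626e-34 J·s)/(8.062e-26 kg·m/s) = 8.218e-09 m = 8.218 nm

Note: The de Broglie wavelength is comparable to the localization size, as expected from wave-particle duality.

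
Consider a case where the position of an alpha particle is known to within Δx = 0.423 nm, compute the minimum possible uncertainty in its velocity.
18.760 m/s

Using the Heisenberg uncertainty principle and Δp = mΔv:
ΔxΔp ≥ ℏ/2
Δx(mΔv) ≥ ℏ/2

The minimum uncertainty in velocity is:
Δv_min = ℏ/(2mΔx)
Δv_min = (1.055e-34 J·s) / (2 × 6.645e-27 kg × 4.230e-10 m)
Δv_min = 1.876e+01 m/s = 18.760 m/s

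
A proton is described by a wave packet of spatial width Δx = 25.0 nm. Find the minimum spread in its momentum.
2.109 × 10^-27 kg·m/s

For a wave packet, the spatial width Δx and momentum spread Δp are related by the uncertainty principle:
ΔxΔp ≥ ℏ/2

The minimum momentum spread is:
Δp_min = ℏ/(2Δx)
Δp_min = (1.055e-34 J·s) / (2 × 2.500e-08 m)
Δp_min = 2.109e-27 kg·m/s

A wave packet cannot have both a well-defined position and well-defined momentum.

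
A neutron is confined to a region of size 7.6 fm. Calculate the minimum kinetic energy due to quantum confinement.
89.687 keV

Using the uncertainty principle:

1. Position uncertainty: Δx ≈ 7.600e-15 m
2. Minimum momentum uncertainty: Δp = ℏ/(2Δx) = 6.938e-21 kg·m/s
3. Minimum kinetic energy:
   KE = (Δp)²/(2m) = (6.938e-21)²/(2 × 1.675e-27 kg)
   KE = 1.437e-14 J = 89.687 keV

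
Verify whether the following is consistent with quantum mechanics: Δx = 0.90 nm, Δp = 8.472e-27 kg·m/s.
No, it violates the uncertainty principle (impossible measurement).

Calculate the product ΔxΔp:
ΔxΔp = (9.000e-10 m) × (8.472e-27 kg·m/s)
ΔxΔp = 7.625e-36 J·s

Compare to the minimum allowed value ℏ/2:
ℏ/2 = 5.273e-35 J·s

Since ΔxΔp = 7.625e-36 J·s < 5.273e-35 J·s = ℏ/2,
the measurement violates the uncertainty principle.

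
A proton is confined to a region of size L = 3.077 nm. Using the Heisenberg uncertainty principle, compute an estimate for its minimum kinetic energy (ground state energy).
547.897 neV

Using the uncertainty principle to estimate ground state energy:

1. The position uncertainty is approximately the confinement size:
   Δx ≈ L = 3.077e-09 m

2. From ΔxΔp ≥ ℏ/2, the minimum momentum uncertainty is:
   Δp ≈ ℏ/(2L) = 1.714e-26 kg·m/s

3. The kinetic energy is approximately:
   KE ≈ (Δp)²/(2m) = (1.714e-26)²/(2 × 1.673e-27 kg)
   KE ≈ 8.778e-26 J = 547.897 neV

This is an order-of-magnitude estimate of the ground state energy.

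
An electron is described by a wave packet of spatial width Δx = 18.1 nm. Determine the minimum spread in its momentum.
2.913 × 10^-27 kg·m/s

For a wave packet, the spatial width Δx and momentum spread Δp are related by the uncertainty principle:
ΔxΔp ≥ ℏ/2

The minimum momentum spread is:
Δp_min = ℏ/(2Δx)
Δp_min = (1.055e-34 J·s) / (2 × 1.810e-08 m)
Δp_min = 2.913e-27 kg·m/s

A wave packet cannot have both a well-defined position and well-defined momentum.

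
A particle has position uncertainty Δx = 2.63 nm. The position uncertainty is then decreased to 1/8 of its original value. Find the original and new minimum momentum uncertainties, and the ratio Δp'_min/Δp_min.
Original Δp_min = 2.005 × 10^-26 kg·m/s; new Δp'_min = 1.604 × 10^-25 kg·m/s; ratio Δp'_min/Δp_min = 8.

From the uncertainty principle ΔxΔp ≥ ℏ/2, the minimum momentum uncertainty is Δp_min = ℏ/(2Δx).

Original (Δx = 2.63 nm = 2.630e-09 m):
Δp_min = (1.055e-34 J·s)/(2 × 2.630e-09 m) = 2.005e-26 kg·m/s

When Δx → (1/8)Δx:
Δp'_min = ℏ/(2 × (1/8)Δx) = 8 × ℏ/(2Δx) = 8 × Δp_min
Δp'_min = 8 × 2.005e-26 kg·m/s = 1.604e-25 kg·m/s

Since Δp_min ∝ 1/Δx, when Δx is decreased to 1/8 of its original value, Δp_min increases to 8 times its original value.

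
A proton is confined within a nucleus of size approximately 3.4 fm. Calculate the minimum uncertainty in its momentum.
1.551 × 10^-20 kg·m/s

Using the Heisenberg uncertainty principle:
ΔxΔp ≥ ℏ/2

With Δx ≈ L = 3.400e-15 m (the confinement size):
Δp_min = ℏ/(2Δx)
Δp_min = (1.055e-34 J·s) / (2 × 3.400e-15 m)
Δp_min = 1.551e-20 kg·m/s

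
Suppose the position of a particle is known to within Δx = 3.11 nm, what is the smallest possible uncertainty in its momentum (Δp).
1.695 × 10^-26 kg·m/s

Using the Heisenberg uncertainty principle:
ΔxΔp ≥ ℏ/2

The minimum uncertainty in momentum is:
Δp_min = ℏ/(2Δx)
Δp_min = (1.055e-34 J·s) / (2 × 3.110e-09 m)
Δp_min = 1.695e-26 kg·m/s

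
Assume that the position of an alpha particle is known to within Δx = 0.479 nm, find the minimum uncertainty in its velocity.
16.567 m/s

Using the Heisenberg uncertainty principle and Δp = mΔv:
ΔxΔp ≥ ℏ/2
Δx(mΔv) ≥ ℏ/2

The minimum uncertainty in velocity is:
Δv_min = ℏ/(2mΔx)
Δv_min = (1.055e-34 J·s) / (2 × 6.645e-27 kg × 4.790e-10 m)
Δv_min = 1.657e+01 m/s = 16.567 m/s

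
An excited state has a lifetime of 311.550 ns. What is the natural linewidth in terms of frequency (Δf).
255.424 kHz

Using the energy-time uncertainty principle and E = hf:
ΔEΔt ≥ ℏ/2
hΔf·Δt ≥ ℏ/2

The minimum frequency uncertainty is:
Δf = ℏ/(2hτ) = 1/(4πτ)
Δf = 1/(4π × 3.116e-07 s)
Δf = 2.554e+05 Hz = 255.424 kHz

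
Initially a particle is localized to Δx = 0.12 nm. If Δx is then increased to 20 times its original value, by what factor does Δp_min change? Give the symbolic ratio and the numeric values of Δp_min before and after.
Original Δp_min = 4.394 × 10^-25 kg·m/s; new Δp'_min = 2.197 × 10^-26 kg·m/s; ratio Δp'_min/Δp_min = 1/20.

From the uncertainty principle ΔxΔp ≥ ℏ/2, the minimum momentum uncertainty is Δp_min = ℏ/(2Δx).

Original (Δx = 0.12 nm = 1.200e-10 m):
Δp_min = (1.055e-34 J·s)/(2 × 1.200e-10 m) = 4.394e-25 kg·m/s

When Δx → 20Δx:
Δp'_min = ℏ/(2 × 20Δx) = (1/20) × ℏ/(2Δx) = (1/20) × Δp_min
Δp'_min = 1/20 × 4.394e-25 kg·m/s = 2.197e-26 kg·m/s

Since Δp_min ∝ 1/Δx, when Δx is increased to 20 times its original value, Δp_min decreases to 1/20 of its original value.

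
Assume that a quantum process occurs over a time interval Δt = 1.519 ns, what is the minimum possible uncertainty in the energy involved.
216.660 neV

Using the energy-time uncertainty principle:
ΔEΔt ≥ ℏ/2

The minimum uncertainty in energy is:
ΔE_min = ℏ/(2Δt)
ΔE_min = (1.055e-34 J·s) / (2 × 1.519e-09 s)
ΔE_min = 3.471e-26 J = 216.660 neV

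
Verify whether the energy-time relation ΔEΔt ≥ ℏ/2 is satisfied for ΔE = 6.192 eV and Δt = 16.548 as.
No, it violates the uncertainty relation.

Calculate the product ΔEΔt:
ΔE = 6.192 eV = 9.921e-19 J
ΔEΔt = (9.921e-19 J) × (1.655e-17 s)
ΔEΔt = 1.642e-35 J·s

Compare to the minimum allowed value ℏ/2:
ℏ/2 = 5.273e-35 J·s

Since ΔEΔt = 1.642e-35 J·s < 5.273e-35 J·s = ℏ/2,
this violates the uncertainty relation.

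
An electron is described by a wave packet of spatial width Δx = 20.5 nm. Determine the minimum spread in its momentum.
2.572 × 10^-27 kg·m/s

For a wave packet, the spatial width Δx and momentum spread Δp are related by the uncertainty principle:
ΔxΔp ≥ ℏ/2

The minimum momentum spread is:
Δp_min = ℏ/(2Δx)
Δp_min = (1.055e-34 J·s) / (2 × 2.050e-08 m)
Δp_min = 2.572e-27 kg·m/s

A wave packet cannot have both a well-defined position and well-defined momentum.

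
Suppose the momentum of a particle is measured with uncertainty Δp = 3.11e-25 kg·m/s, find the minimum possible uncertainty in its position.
169.545 pm

Using the Heisenberg uncertainty principle:
ΔxΔp ≥ ℏ/2

The minimum uncertainty in position is:
Δx_min = ℏ/(2Δp)
Δx_min = (1.055e-34 J·s) / (2 × 3.110e-25 kg·m/s)
Δx_min = 1.695e-10 m = 169.545 pm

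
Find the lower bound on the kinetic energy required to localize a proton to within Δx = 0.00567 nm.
161.357 meV

Localizing a particle requires giving it sufficient momentum uncertainty:

1. From uncertainty principle: Δp ≥ ℏ/(2Δx)
   Δp_min = (1.055e-34 J·s) / (2 × 5.670e-12 m)
   Δp_min = 9.300e-24 kg·m/s

2. This momentum uncertainty corresponds to kinetic energy:
   KE ≈ (Δp)²/(2m) = (9.300e-24)²/(2 × 1.673e-27 kg)
   KE = 2.585e-20 J = 161.357 meV

Tighter localization requires more energy.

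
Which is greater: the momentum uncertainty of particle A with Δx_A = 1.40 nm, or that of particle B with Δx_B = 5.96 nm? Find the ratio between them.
Particle A has the larger minimum momentum uncertainty, by a factor of 4.26.

For each particle, the minimum momentum uncertainty is Δp_min = ℏ/(2Δx):

Particle A: Δp_A = ℏ/(2×1.400e-09 m) = 3.766e-26 kg·m/s
Particle B: Δp_B = ℏ/(2×5.960e-09 m) = 8.847e-27 kg·m/s

Ratio: Δp_A/Δp_B = 4.26

Since Δp_min ∝ 1/Δx, the particle with smaller position uncertainty (A) has larger momentum uncertainty.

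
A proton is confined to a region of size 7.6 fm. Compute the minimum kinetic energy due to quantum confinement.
89.810 keV

Using the uncertainty principle:

1. Position uncertainty: Δx ≈ 7.600e-15 m
2. Minimum momentum uncertainty: Δp = ℏ/(2Δx) = 6.938e-21 kg·m/s
3. Minimum kinetic energy:
   KE = (Δp)²/(2m) = (6.938e-21)²/(2 × 1.673e-27 kg)
   KE = 1.439e-14 J = 89.810 keV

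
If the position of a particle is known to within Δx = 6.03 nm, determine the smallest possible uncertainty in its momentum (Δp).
8.744 × 10^-27 kg·m/s

Using the Heisenberg uncertainty principle:
ΔxΔp ≥ ℏ/2

The minimum uncertainty in momentum is:
Δp_min = ℏ/(2Δx)
Δp_min = (1.055e-34 J·s) / (2 × 6.030e-09 m)
Δp_min = 8.744e-27 kg·m/s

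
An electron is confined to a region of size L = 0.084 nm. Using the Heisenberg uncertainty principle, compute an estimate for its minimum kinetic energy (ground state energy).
1.350 eV

Using the uncertainty principle to estimate ground state energy:

1. The position uncertainty is approximately the confinement size:
   Δx ≈ L = 8.400e-11 m

2. From ΔxΔp ≥ ℏ/2, the minimum momentum uncertainty is:
   Δp ≈ ℏ/(2L) = 6.277e-25 kg·m/s

3. The kinetic energy is approximately:
   KE ≈ (Δp)²/(2m) = (6.277e-25)²/(2 × 9.109e-31 kg)
   KE ≈ 2.163e-19 J = 1.350 eV

This is an order-of-magnitude estimate of the ground state energy.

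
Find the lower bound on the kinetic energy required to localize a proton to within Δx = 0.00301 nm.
572.560 meV

Localizing a particle requires giving it sufficient momentum uncertainty:

1. From uncertainty principle: Δp ≥ ℏ/(2Δx)
   Δp_min = (1.055e-34 J·s) / (2 × 3.010e-12 m)
   Δp_min = 1.752e-23 kg·m/s

2. This momentum uncertainty corresponds to kinetic energy:
   KE ≈ (Δp)²/(2m) = (1.752e-23)²/(2 × 1.673e-27 kg)
   KE = 9.173e-20 J = 572.560 meV

Tighter localization requires more energy.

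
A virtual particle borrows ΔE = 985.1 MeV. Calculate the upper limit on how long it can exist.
3.341 × 10^-25 s

Using the energy-time uncertainty principle:
ΔEΔt ≥ ℏ/2

For a virtual particle borrowing energy ΔE, the maximum lifetime is:
Δt_max = ℏ/(2ΔE)

Converting energy:
ΔE = 985.1 MeV = 1.578e-10 J

Δt_max = (1.055e-34 J·s) / (2 × 1.578e-10 J)
Δt_max = 3.341e-25 s = 3.341 × 10^-25 s

Virtual particles with higher borrowed energy exist for shorter times.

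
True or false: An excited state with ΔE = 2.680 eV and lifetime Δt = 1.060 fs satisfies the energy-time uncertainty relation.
Yes, it satisfies the uncertainty relation.

Calculate the product ΔEΔt:
ΔE = 2.680 eV = 4.294e-19 J
ΔEΔt = (4.294e-19 J) × (1.060e-15 s)
ΔEΔt = 4.551e-34 J·s

Compare to the minimum allowed value ℏ/2:
ℏ/2 = 5.273e-35 J·s

Since ΔEΔt = 4.551e-34 J·s ≥ 5.273e-35 J·s = ℏ/2,
this satisfies the uncertainty relation.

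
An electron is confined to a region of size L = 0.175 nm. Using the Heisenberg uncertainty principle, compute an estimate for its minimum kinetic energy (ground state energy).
311.019 meV

Using the uncertainty principle to estimate ground state energy:

1. The position uncertainty is approximately the confinement size:
   Δx ≈ L = 1.750e-10 m

2. From ΔxΔp ≥ ℏ/2, the minimum momentum uncertainty is:
   Δp ≈ ℏ/(2L) = 3.013e-25 kg·m/s

3. The kinetic energy is approximately:
   KE ≈ (Δp)²/(2m) = (3.013e-25)²/(2 × 9.109e-31 kg)
   KE ≈ 4.983e-20 J = 311.019 meV

This is an order-of-magnitude estimate of the ground state energy.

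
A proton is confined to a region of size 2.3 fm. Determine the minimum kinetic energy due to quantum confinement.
980.615 keV

Using the uncertainty principle:

1. Position uncertainty: Δx ≈ 2.300e-15 m
2. Minimum momentum uncertainty: Δp = ℏ/(2Δx) = 2.293e-20 kg·m/s
3. Minimum kinetic energy:
   KE = (Δp)²/(2m) = (2.293e-20)²/(2 × 1.673e-27 kg)
   KE = 1.571e-13 J = 980.615 keV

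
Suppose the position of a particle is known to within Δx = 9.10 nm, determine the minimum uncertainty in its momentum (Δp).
5.794 × 10^-27 kg·m/s

Using the Heisenberg uncertainty principle:
ΔxΔp ≥ ℏ/2

The minimum uncertainty in momentum is:
Δp_min = ℏ/(2Δx)
Δp_min = (1.055e-34 J·s) / (2 × 9.100e-09 m)
Δp_min = 5.794e-27 kg·m/s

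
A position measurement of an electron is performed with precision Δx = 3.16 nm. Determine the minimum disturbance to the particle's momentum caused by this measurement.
1.669 × 10^-26 kg·m/s

The uncertainty principle implies that measuring position disturbs momentum:
ΔxΔp ≥ ℏ/2

When we measure position with precision Δx, we necessarily introduce a momentum uncertainty:
Δp ≥ ℏ/(2Δx)
Δp_min = (1.055e-34 J·s) / (2 × 3.160e-09 m)
Δp_min = 1.669e-26 kg·m/s

The more precisely we measure position, the greater the momentum disturbance.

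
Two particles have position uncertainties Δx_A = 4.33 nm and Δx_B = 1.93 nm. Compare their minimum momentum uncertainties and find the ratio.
Particle B has the larger minimum momentum uncertainty, by a factor of 2.24.

For each particle, the minimum momentum uncertainty is Δp_min = ℏ/(2Δx):

Particle A: Δp_A = ℏ/(2×4.330e-09 m) = 1.218e-26 kg·m/s
Particle B: Δp_B = ℏ/(2×1.930e-09 m) = 2.732e-26 kg·m/s

Ratio: Δp_B/Δp_A = 2.24

Since Δp_min ∝ 1/Δx, the particle with smaller position uncertainty (B) has larger momentum uncertainty.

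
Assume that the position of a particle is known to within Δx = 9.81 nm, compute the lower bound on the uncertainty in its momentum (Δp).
5.375 × 10^-27 kg·m/s

Using the Heisenberg uncertainty principle:
ΔxΔp ≥ ℏ/2

The minimum uncertainty in momentum is:
Δp_min = ℏ/(2Δx)
Δp_min = (1.055e-34 J·s) / (2 × 9.810e-09 m)
Δp_min = 5.375e-27 kg·m/s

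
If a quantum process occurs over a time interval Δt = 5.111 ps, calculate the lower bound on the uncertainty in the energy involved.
64.392 μeV

Using the energy-time uncertainty principle:
ΔEΔt ≥ ℏ/2

The minimum uncertainty in energy is:
ΔE_min = ℏ/(2Δt)
ΔE_min = (1.055e-34 J·s) / (2 × 5.111e-12 s)
ΔE_min = 1.032e-23 J = 64.392 μeV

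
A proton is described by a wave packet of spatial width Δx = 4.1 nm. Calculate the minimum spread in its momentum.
1.286 × 10^-26 kg·m/s

For a wave packet, the spatial width Δx and momentum spread Δp are related by the uncertainty principle:
ΔxΔp ≥ ℏ/2

The minimum momentum spread is:
Δp_min = ℏ/(2Δx)
Δp_min = (1.055e-34 J·s) / (2 × 4.100e-09 m)
Δp_min = 1.286e-26 kg·m/s

A wave packet cannot have both a well-defined position and well-defined momentum.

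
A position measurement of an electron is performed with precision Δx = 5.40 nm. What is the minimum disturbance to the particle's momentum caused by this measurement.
9.765 × 10^-27 kg·m/s

The uncertainty principle implies that measuring position disturbs momentum:
ΔxΔp ≥ ℏ/2

When we measure position with precision Δx, we necessarily introduce a momentum uncertainty:
Δp ≥ ℏ/(2Δx)
Δp_min = (1.055e-34 J·s) / (2 × 5.400e-09 m)
Δp_min = 9.765e-27 kg·m/s

The more precisely we measure position, the greater the momentum disturbance.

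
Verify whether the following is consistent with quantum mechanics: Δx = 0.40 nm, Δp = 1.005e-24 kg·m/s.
Yes, it satisfies the uncertainty principle.

Calculate the product ΔxΔp:
ΔxΔp = (4.000e-10 m) × (1.005e-24 kg·m/s)
ΔxΔp = 4.020e-34 J·s

Compare to the minimum allowed value ℏ/2:
ℏ/2 = 5.273e-35 J·s

Since ΔxΔp = 4.020e-34 J·s ≥ 5.273e-35 J·s = ℏ/2,
the measurement satisfies the uncertainty principle.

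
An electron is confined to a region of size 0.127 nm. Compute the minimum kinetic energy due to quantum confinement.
590.548 meV

Using the uncertainty principle:

1. Position uncertainty: Δx ≈ 1.270e-10 m
2. Minimum momentum uncertainty: Δp = ℏ/(2Δx) = 4.152e-25 kg·m/s
3. Minimum kinetic energy:
   KE = (Δp)²/(2m) = (4.152e-25)²/(2 × 9.109e-31 kg)
   KE = 9.462e-20 J = 590.548 meV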